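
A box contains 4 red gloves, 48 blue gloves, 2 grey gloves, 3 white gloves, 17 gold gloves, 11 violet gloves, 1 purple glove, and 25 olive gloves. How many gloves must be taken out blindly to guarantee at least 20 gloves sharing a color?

77

Treat the 8 colors as pigeonholes.
In the worst case we take at most 19 of each color, but all 4 red, all 2 grey, all 3 white, all 17 gold, all 11 violet, and all 1 purple (fewer than 19), giving 4 + 19 + 2 + 3 + 17 + 11 + 1 + 19 = 76.
One more glove then forces some color to 20, so 76 + 1 = 77.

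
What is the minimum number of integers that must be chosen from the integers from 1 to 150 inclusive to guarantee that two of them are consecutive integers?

76

Partition {1, …, 150} into 75 pairs: {1,2}, {3,4}, …, {149,150}.
Choosing 75 integers — say the 75 even numbers 2, 4, …, 150 — takes one from each pair and avoids the property.
Choosing 76 forces two into the same pair by pigeonhole, and those are consecutive. So 76.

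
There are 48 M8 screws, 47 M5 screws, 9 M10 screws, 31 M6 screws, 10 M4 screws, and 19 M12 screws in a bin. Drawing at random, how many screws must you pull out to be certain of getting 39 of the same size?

Treat the 6 sizes as pigeonholes.
In the worst case we take at most 38 of each size, but all 9 M10, all 31 M6, all 10 M4, and all 19 M12 (fewer than 38), giving 38 + 38 + 9 + 31 + 10 + 19 = 145.
One more screw then forces some size to 39, so 145 + 1 = 146.

146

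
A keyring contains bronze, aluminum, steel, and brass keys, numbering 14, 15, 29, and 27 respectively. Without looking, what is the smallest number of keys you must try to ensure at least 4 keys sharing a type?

Treat the 4 types as pigeonholes.
The worst case takes 3 keys of each type without reaching 4 of any: 4 × 3 = 12.
The next key must bring some type to 4, so 12 + 1 = 13.

13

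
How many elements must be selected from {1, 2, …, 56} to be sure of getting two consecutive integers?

Partition {1, …, 56} into 28 pairs: {1,2}, {3,4}, …, {55,56}.
Choosing 28 integers — say the 28 even numbers 2, 4, …, 56 — takes one from each pair and avoids the property.
Choosing 29 forces two into the same pair by pigeonhole, and those are consecutive. So 29.

29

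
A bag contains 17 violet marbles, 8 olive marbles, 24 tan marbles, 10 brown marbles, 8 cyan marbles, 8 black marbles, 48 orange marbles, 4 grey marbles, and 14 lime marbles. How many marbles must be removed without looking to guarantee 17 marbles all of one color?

101

Treat the 9 colors as pigeonholes.
In the worst case we take at most 16 of each color, but all 8 olive, all 10 brown, all 8 cyan, all 8 black, all 4 grey, and all 14 lime (fewer than 16), giving 16 + 8 + 16 + 10 + 8 + 8 + 16 + 4 + 14 = 100.
One more marble then forces some color to 17, so 100 + 1 = 101.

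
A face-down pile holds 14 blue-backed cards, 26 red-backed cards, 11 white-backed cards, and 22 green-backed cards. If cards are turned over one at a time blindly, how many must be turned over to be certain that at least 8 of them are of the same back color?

Treat the 4 back colors as pigeonholes.
The worst case takes 7 cards of each back color without reaching 8 of any: 4 × 7 = 28.
The next card must bring some back color to 8, so 28 + 1 = 29.

29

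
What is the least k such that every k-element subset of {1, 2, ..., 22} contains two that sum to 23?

Partition {1, …, 22} into 11 pairs: {1,22}, {2,21}, …, {11,12}.
Choosing 11 integers — say the integers 1 through 11 — takes one from each pair and avoids the property.
Choosing 12 forces two into the same pair by pigeonhole, and those sum to 23. So 12.

12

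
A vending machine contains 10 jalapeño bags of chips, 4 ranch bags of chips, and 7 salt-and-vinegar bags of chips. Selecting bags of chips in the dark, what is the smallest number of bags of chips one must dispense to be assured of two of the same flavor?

4

The worst case takes 1 bag of chips of each flavor without reaching 2 of any: 3 × 1 = 3.
The next bag of chips must bring some flavor to 2, so 3 + 1 = 4.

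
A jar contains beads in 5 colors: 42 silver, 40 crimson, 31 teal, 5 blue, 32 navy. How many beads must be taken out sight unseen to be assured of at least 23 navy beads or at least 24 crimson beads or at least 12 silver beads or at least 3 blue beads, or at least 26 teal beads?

The worst case stops just short of every target: 11 silver, 23 crimson, 25 teal, 2 blue, 22 navy — 11 + 23 + 25 + 2 + 22 = 83 beads.
One more bead must push some color to its target, so 83 + 1 = 84.

84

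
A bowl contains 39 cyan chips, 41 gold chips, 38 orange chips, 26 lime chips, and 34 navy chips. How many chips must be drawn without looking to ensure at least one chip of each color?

The hardest color to obtain is lime: we could draw every other chip first — 178 − 26 = 152 chips — without a single lime one.
The next draw must be lime, so 152 + 1 = 153.

153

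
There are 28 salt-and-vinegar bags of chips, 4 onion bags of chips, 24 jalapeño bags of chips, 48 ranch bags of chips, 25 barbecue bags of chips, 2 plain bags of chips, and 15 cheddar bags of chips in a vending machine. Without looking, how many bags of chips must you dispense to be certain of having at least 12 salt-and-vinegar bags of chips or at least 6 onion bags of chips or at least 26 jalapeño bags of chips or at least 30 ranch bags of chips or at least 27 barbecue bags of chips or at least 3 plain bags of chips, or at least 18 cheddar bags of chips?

The worst case stops just short of every target: 11 salt-and-vinegar, all 4 onion, all 24 jalapeño, 29 ranch, all 25 barbecue, 2 plain, all 15 cheddar — 11 + 4 + 24 + 29 + 25 + 2 + 15 = 110 bags of chips.
One more bag of chips must push some flavor to its target, so 110 + 1 = 111.

111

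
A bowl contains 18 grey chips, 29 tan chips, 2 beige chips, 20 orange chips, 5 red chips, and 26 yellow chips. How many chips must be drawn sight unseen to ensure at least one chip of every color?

99

The hardest color to obtain is beige: we could draw every other chip first — 100 − 2 = 98 chips — without a single beige one.
The next draw must be beige, so 98 + 1 = 99.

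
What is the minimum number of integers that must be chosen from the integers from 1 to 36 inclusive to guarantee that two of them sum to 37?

19

Partition {1, …, 36} into 18 pairs: {1,36}, {2,35}, …, {18,19}.
Choosing 18 integers — say the integers 1 through 18 — takes one from each pair and avoids the property.
Choosing 19 forces two into the same pair by pigeonhole, and those sum to 37. So 19.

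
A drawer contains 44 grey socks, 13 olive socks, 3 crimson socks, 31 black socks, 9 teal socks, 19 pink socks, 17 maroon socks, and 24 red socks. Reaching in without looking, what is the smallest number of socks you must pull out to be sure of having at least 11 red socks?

To avoid red socks as long as possible, exhaust the other 7 colors first.
The worst case draws every non-red sock first: 44 + 13 + 3 + 31 + 9 + 19 + 17 = 136.
The next 11 draws are then forced to be red, giving 136 + 11 = 147.

147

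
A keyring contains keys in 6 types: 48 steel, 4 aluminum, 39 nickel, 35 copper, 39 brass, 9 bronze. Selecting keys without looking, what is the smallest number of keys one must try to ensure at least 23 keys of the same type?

In the worst case we take at most 22 of each type, but all 4 aluminum and all 9 bronze (fewer than 22), giving 22 + 4 + 22 + 22 + 22 + 9 = 101.
One more key then forces some type to 23, so 101 + 1 = 102.

102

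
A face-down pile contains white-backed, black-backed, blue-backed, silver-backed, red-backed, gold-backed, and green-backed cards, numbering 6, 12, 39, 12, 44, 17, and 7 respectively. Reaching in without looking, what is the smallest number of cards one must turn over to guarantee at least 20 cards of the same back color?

In the worst case we take at most 19 of each back color, but all 6 white-backed, all 12 black-backed, all 12 silver-backed, all 17 gold-backed, and all 7 green-backed (fewer than 19), giving 6 + 12 + 19 + 12 + 19 + 17 + 7 = 92.
One more card then forces some back color to 20, so 92 + 1 = 93.

93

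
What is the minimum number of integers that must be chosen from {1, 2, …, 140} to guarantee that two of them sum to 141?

Partition {1, …, 140} into 70 pairs: {1,140}, {2,139}, …, {70,71}.
Choosing 70 integers — say the integers 1 through 70 — takes one from each pair and avoids the property.
Choosing 71 forces two into the same pair by pigeonhole, and those sum to 141. So 71.

71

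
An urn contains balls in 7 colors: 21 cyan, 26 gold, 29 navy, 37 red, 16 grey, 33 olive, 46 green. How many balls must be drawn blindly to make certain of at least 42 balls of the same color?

204

In the worst case we take at most 41 of each color, but all 21 cyan, all 26 gold, all 29 navy, all 37 red, all 16 grey, and all 33 olive (fewer than 41), giving 21 + 26 + 29 + 37 + 16 + 33 + 41 = 203.
One more ball then forces some color to 42, so 203 + 1 = 204.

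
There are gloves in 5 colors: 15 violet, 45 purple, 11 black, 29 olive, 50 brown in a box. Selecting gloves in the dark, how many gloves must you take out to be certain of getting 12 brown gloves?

112

To avoid brown gloves as long as possible, exhaust the other 4 colors first.
The worst case draws every non-brown glove first: 15 + 45 + 11 + 29 = 100.
The next 12 draws are then forced to be brown, giving 100 + 12 = 112.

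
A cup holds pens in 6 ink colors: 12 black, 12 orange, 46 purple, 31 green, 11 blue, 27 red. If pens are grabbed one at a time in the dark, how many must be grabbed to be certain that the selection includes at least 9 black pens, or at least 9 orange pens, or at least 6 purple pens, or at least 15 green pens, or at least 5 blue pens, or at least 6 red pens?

45

The worst case stops just short of every target: 8 black, 8 orange, 5 purple, 14 green, 4 blue, 5 red — 8 + 8 + 5 + 14 + 4 + 5 = 44 pens.
One more pen must push some ink color to its target, so 44 + 1 = 45.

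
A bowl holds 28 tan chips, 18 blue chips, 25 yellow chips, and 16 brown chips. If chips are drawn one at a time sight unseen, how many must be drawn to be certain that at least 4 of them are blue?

73

The worst case draws every non-blue chip first: 28 + 25 + 16 = 69.
The next 4 draws are then forced to be blue, giving 69 + 4 = 73.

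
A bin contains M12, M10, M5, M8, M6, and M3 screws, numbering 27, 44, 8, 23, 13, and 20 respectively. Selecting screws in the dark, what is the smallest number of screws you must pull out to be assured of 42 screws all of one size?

133

In the worst case we take at most 41 of each size, but all 27 M12, all 8 M5, all 23 M8, all 13 M6, and all 20 M3 (fewer than 41), giving 27 + 41 + 8 + 23 + 13 + 20 = 132.
One more screw then forces some size to 42, so 132 + 1 = 133.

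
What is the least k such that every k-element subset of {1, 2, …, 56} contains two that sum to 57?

29

Partition {1, …, 56} into 28 pairs: {1,56}, {2,55}, …, {28,29}.
Choosing 28 integers — say the integers 1 through 28 — takes one from each pair and avoids the property.
Choosing 29 forces two into the same pair by pigeonhole, and those sum to 57. So 29.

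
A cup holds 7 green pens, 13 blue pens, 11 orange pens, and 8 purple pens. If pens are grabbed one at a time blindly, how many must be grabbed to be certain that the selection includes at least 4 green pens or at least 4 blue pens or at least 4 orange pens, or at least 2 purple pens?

The worst case stops just short of every target: 3 green, 3 blue, 3 orange, 1 purple — 3 + 3 + 3 + 1 = 10 pens.
One more pen must push some ink color to its target, so 10 + 1 = 11.

11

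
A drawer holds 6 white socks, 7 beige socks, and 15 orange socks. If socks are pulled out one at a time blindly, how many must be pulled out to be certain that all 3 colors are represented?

The hardest color to obtain is white: we could draw every other sock first — 28 − 6 = 22 socks — without a single white one.
The next draw must be white, so 22 + 1 = 23.

23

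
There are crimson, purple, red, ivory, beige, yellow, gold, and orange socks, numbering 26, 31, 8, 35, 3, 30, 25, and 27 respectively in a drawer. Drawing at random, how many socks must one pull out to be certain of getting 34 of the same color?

184

Treat the 8 colors as pigeonholes.
In the worst case we take at most 33 of each color, but all 26 crimson, all 31 purple, all 8 red, all 3 beige, all 30 yellow, all 25 gold, and all 27 orange (fewer than 33), giving 26 + 31 + 8 + 33 + 3 + 30 + 25 + 27 = 183.
One more sock then forces some color to 34, so 183 + 1 = 184.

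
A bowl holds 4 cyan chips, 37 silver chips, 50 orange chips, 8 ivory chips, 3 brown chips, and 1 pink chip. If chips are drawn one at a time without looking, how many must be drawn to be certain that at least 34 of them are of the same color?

In the worst case we take at most 33 of each color, but all 4 cyan, all 8 ivory, all 3 brown, and all 1 pink (fewer than 33), giving 4 + 33 + 33 + 8 + 3 + 1 = 82.
One more chip then forces some color to 34, so 82 + 1 = 83.

83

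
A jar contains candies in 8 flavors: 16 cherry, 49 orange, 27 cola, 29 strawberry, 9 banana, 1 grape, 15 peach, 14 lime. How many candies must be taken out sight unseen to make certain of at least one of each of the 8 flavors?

160

The hardest flavor to obtain is grape: we could draw every other candy first — 160 − 1 = 159 candies — without a single grape one.
The next draw must be grape, so 159 + 1 = 160.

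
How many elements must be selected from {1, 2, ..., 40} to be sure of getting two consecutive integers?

Partition {1, …, 40} into 20 pairs: {1,2}, {3,4}, …, {39,40}.
Choosing 20 integers — say the 20 even numbers 2, 4, …, 40 — takes one from each pair and avoids the property.
Choosing 21 forces two into the same pair by pigeonhole, and those are consecutive. So 21.

21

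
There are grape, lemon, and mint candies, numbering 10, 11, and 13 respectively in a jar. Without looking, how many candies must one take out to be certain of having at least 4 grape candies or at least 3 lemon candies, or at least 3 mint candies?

The worst case stops just short of every target: 3 grape, 2 lemon, 2 mint — 3 + 2 + 2 = 7 candies.
One more candy must push some flavor to its target, so 7 + 1 = 8.

8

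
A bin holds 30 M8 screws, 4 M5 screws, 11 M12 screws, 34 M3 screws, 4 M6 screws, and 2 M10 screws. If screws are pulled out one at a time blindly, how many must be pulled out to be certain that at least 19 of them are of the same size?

58

Treat the 6 sizes as pigeonholes.
In the worst case we take at most 18 of each size, but all 4 M5, all 11 M12, all 4 M6, and all 2 M10 (fewer than 18), giving 18 + 4 + 11 + 18 + 4 + 2 = 57.
One more screw then forces some size to 19, so 57 + 1 = 58.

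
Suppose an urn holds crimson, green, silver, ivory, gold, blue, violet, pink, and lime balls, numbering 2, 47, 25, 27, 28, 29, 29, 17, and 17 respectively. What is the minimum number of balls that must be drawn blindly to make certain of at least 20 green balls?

The worst case draws every non-green ball first: 2 + 25 + 27 + 28 + 29 + 29 + 17 + 17 = 174.
The next 20 draws are then forced to be green, giving 174 + 20 = 194.

194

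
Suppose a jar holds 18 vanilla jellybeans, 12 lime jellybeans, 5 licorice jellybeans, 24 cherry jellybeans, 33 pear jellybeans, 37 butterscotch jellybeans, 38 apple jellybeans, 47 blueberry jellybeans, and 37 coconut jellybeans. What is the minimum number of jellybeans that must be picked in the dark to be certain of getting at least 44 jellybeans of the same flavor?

248

Treat the 9 flavors as pigeonholes.
In the worst case we take at most 43 of each flavor, but all 18 vanilla, all 12 lime, all 5 licorice, all 24 cherry, all 33 pear, all 37 butterscotch, all 38 apple, and all 37 coconut (fewer than 43), giving 18 + 12 + 5 + 24 + 33 + 37 + 38 + 43 + 37 = 247.
One more jellybean then forces some flavor to 44, so 247 + 1 = 248.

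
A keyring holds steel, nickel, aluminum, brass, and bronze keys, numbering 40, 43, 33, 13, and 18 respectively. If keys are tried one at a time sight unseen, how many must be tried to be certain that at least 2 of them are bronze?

The worst case draws every non-bronze key first: 40 + 43 + 33 + 13 = 129.
The next 2 draws are then forced to be bronze, giving 129 + 2 = 131.

131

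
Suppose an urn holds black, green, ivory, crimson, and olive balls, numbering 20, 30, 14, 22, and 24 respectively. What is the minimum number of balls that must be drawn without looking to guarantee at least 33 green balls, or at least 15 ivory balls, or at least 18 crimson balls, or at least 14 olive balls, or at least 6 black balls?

The worst case stops just short of every target: 5 black, all 30 green, 14 ivory, 17 crimson, 13 olive — 5 + 30 + 14 + 17 + 13 = 79 balls.
One more ball must push some color to its target, so 79 + 1 = 80.

80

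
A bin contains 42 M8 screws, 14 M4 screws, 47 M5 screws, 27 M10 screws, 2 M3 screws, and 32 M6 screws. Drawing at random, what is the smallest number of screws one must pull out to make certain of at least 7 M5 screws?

The worst case draws every non-M5 screw first: 42 + 14 + 27 + 2 + 32 = 117.
The next 7 draws are then forced to be M5, giving 117 + 7 = 124.

124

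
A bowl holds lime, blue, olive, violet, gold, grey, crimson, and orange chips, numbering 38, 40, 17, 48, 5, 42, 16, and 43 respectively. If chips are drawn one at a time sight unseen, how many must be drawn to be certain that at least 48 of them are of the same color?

Treat the 8 colors as pigeonholes.
In the worst case we take at most 47 of each color, but all 38 lime, all 40 blue, all 17 olive, all 5 gold, all 42 grey, all 16 crimson, and all 43 orange (fewer than 47), giving 38 + 40 + 17 + 47 + 5 + 42 + 16 + 43 = 248.
One more chip then forces some color to 48, so 248 + 1 = 249.

249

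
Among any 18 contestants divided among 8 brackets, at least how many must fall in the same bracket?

If each of the 8 brackets held at most 2, the total would be at most 8 × 2 = 16 < 18, a contradiction.
So at least one holds ⌈18/8⌉ = 3.

3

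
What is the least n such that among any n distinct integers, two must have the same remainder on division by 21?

Use the pigeonhole principle on residue classes: two integers differ by a multiple of 21 exactly when they share a remainder mod 21.
There are 21 residue classes mod 21, so 21 integers can all lie in distinct classes.
One more integer must repeat a residue, giving a difference divisible by 21. So n = 21 + 1 = 22.

22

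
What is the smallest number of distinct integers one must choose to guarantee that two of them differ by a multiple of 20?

Two integers differ by a multiple of 20 exactly when they share a remainder mod 20.
There are 20 residue classes mod 20, so 20 integers can all lie in distinct classes.
One more integer must repeat a residue, giving a difference divisible by 20. So n = 20 + 1 = 21.

21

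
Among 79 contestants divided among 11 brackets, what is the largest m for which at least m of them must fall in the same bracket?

8

If each of the 11 brackets held at most 7, the total would be at most 11 × 7 = 77 < 79, a contradiction.
So at least one holds ⌈79/11⌉ = 8.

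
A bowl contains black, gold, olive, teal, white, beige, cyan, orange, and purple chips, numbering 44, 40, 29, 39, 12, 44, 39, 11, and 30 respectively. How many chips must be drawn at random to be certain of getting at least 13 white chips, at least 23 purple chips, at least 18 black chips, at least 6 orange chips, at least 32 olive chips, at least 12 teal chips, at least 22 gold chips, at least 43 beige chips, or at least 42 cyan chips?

199

The worst case stops just short of every target: 17 black, 21 gold, all 29 olive, 11 teal, 12 white, 42 beige, all 39 cyan, 5 orange, 22 purple — 17 + 21 + 29 + 11 + 12 + 42 + 39 + 5 + 22 = 198 chips.
One more chip must push some color to its target, so 198 + 1 = 199.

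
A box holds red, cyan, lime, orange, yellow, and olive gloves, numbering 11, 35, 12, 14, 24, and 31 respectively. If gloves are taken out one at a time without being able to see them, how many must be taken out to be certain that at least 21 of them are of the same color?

In the worst case we take at most 20 of each color, but all 11 red, all 12 lime, and all 14 orange (fewer than 20), giving 11 + 20 + 12 + 14 + 20 + 20 = 97.
One more glove then forces some color to 21, so 97 + 1 = 98.

98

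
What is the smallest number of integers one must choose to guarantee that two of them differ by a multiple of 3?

Two integers differ by a multiple of 3 exactly when they share a remainder mod 3.
There are 3 residue classes mod 3, so 3 integers can all lie in distinct classes.
One more integer must repeat a residue, giving a difference divisible by 3. So n = 3 + 1 = 4.

4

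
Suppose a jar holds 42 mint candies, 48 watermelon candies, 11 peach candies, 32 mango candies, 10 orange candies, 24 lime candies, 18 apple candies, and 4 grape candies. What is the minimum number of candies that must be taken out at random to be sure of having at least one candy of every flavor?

186

The hardest flavor to obtain is grape: we could draw every other candy first — 189 − 4 = 185 candies — without a single grape one.
The next draw must be grape, so 185 + 1 = 186.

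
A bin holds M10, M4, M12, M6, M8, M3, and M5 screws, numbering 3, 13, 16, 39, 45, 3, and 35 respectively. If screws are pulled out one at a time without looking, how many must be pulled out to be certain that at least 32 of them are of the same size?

129

In the worst case we take at most 31 of each size, but all 3 M10, all 13 M4, all 16 M12, and all 3 M3 (fewer than 31), giving 3 + 13 + 16 + 31 + 31 + 3 + 31 = 128.
One more screw then forces some size to 32, so 128 + 1 = 129.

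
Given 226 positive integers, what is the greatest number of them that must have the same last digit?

23

There are 10 possible last digits, which serve as the pigeonholes.
If each of the 10 possible last digits held at most 22, the total would be at most 10 × 22 = 220 < 226, a contradiction.
So at least one holds ⌈226/10⌉ = 23.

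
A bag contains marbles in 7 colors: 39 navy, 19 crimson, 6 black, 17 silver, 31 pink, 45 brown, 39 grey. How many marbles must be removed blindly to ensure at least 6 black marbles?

196

The worst case draws every non-black marble first: 39 + 19 + 17 + 31 + 45 + 39 = 190.
The next 6 draws are then forced to be black, giving 190 + 6 = 196.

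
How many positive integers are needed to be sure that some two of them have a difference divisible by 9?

Two integers differ by a multiple of 9 exactly when they share a remainder mod 9.
There are 9 residue classes mod 9, so 9 integers can all lie in distinct classes.
One more integer must repeat a residue, giving a difference divisible by 9. So n = 9 + 1 = 10.

10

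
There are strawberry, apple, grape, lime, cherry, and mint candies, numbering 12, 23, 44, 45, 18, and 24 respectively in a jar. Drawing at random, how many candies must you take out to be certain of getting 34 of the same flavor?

144

In the worst case we take at most 33 of each flavor, but all 12 strawberry, all 23 apple, all 18 cherry, and all 24 mint (fewer than 33), giving 12 + 23 + 33 + 33 + 18 + 24 = 143.
One more candy then forces some flavor to 34, so 143 + 1 = 144.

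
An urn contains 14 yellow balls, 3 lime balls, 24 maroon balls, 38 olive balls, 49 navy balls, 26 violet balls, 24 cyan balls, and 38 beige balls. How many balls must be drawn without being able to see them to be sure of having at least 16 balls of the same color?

108

In the worst case we take at most 15 of each color, but all 14 yellow and all 3 lime (fewer than 15), giving 14 + 3 + 15 + 15 + 15 + 15 + 15 + 15 = 107.
One more ball then forces some color to 16, so 107 + 1 = 108.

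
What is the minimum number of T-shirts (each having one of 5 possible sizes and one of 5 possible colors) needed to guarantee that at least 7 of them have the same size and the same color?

151

There are 5 × 5 = 25 (size, color) combinations acting as pigeonholes.
With 25 × 6 = 150 T-shirts we could place exactly 6 in each, with no (size, color) pair reaching 7.
One more forces some (size, color) pair to hold 7, so 150 + 1 = 151.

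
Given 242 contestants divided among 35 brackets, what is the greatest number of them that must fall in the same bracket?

The 242 contestants fall into 35 brackets.
If each of the 35 brackets held at most 6, the total would be at most 35 × 6 = 210 < 242, a contradiction.
So at least one holds ⌈242/35⌉ = 7.

7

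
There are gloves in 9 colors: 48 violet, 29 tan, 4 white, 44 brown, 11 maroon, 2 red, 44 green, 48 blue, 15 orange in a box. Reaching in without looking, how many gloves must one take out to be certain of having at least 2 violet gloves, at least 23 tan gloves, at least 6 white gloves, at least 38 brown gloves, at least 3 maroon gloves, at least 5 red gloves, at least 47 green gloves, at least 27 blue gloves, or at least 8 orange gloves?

146

Each of the 9 colors has its own threshold; avoid all of them simultaneously.
The worst case stops just short of every target: 1 violet, 22 tan, all 4 white, 37 brown, 2 maroon, all 2 red, all 44 green, 26 blue, 7 orange — 1 + 22 + 4 + 37 + 2 + 2 + 44 + 26 + 7 = 145 gloves.
One more glove must push some color to its target, so 145 + 1 = 146.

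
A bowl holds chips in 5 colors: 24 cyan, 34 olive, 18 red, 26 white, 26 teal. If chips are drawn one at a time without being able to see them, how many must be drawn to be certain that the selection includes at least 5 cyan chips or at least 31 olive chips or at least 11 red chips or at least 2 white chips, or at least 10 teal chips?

Each of the 5 colors has its own threshold; avoid all of them simultaneously.
The worst case stops just short of every target: 4 cyan, 30 olive, 10 red, 1 white, 9 teal — 4 + 30 + 10 + 1 + 9 = 54 chips.
One more chip must push some color to its target, so 54 + 1 = 55.

55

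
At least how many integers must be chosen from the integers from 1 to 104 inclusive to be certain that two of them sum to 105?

Partition {1, …, 104} into 52 pairs: {1,104}, {2,103}, …, {52,53}.
Choosing 52 integers — say the integers 1 through 52 — takes one from each pair and avoids the property.
Choosing 53 forces two into the same pair by pigeonhole, and those sum to 105. So 53.

53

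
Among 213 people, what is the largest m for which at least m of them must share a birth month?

18

There are 12 months of the year, which serve as the pigeonholes.
If each of the 12 months of the year held at most 17, the total would be at most 12 × 17 = 204 < 213, a contradiction.
So at least one holds ⌈213/12⌉ = 18.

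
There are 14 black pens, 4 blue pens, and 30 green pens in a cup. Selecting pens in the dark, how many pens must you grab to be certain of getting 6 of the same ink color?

In the worst case we take at most 5 of each ink color, but all 4 blue (fewer than 5), giving 5 + 4 + 5 = 14.
One more pen then forces some ink color to 6, so 14 + 1 = 15.

15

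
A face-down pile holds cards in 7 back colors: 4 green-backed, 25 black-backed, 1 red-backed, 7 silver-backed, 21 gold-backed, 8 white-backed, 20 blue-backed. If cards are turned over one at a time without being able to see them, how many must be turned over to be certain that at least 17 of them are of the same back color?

Treat the 7 back colors as pigeonholes.
In the worst case we take at most 16 of each back color, but all 4 green-backed, all 1 red-backed, all 7 silver-backed, and all 8 white-backed (fewer than 16), giving 4 + 16 + 1 + 7 + 16 + 8 + 16 = 68.
One more card then forces some back color to 17, so 68 + 1 = 69.

69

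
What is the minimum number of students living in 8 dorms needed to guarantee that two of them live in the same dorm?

There are 8 dorms acting as pigeonholes.
With 8 students we could place one in each, avoiding any repeat.
One more forces some class to hold 2, so 8 + 1 = 9.

9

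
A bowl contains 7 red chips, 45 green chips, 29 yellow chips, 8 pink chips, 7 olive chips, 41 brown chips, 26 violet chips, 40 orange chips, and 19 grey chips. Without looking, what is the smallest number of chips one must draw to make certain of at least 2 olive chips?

The worst case draws every non-olive chip first: 7 + 45 + 29 + 8 + 41 + 26 + 40 + 19 = 215.
The next 2 draws are then forced to be olive, giving 215 + 2 = 217.

217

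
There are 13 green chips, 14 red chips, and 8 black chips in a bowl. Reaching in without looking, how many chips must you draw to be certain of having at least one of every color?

The hardest color to obtain is black: we could draw every other chip first — 35 − 8 = 27 chips — without a single black one.
The next draw must be black, so 27 + 1 = 28.

28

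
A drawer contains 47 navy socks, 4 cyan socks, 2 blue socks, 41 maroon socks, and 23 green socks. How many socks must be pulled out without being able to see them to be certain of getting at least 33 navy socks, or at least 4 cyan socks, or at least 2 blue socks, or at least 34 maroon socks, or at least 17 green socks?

The worst case stops just short of every target: 32 navy, 3 cyan, 1 blue, 33 maroon, 16 green — 32 + 3 + 1 + 33 + 16 = 85 socks.
One more sock must push some color to its target, so 85 + 1 = 86.

86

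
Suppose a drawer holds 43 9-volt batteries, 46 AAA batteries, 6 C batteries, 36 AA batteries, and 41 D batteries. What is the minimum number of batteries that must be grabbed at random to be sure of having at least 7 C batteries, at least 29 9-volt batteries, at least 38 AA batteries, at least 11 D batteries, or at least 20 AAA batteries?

The worst case stops just short of every target: 28 9-volt, 19 AAA, 6 C, all 36 AA, 10 D — 28 + 19 + 6 + 36 + 10 = 99 batteries.
One more battery must push some type to its target, so 99 + 1 = 100.

100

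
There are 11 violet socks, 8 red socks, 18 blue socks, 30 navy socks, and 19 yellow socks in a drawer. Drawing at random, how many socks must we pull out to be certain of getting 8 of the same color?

The worst case takes 7 socks of each color without reaching 8 of any: 5 × 7 = 35.
The next sock must bring some color to 8, so 35 + 1 = 36.

36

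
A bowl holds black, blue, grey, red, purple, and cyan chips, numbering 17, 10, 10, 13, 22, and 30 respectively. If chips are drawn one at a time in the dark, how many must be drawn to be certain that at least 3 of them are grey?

The worst case draws every non-grey chip first: 17 + 10 + 13 + 22 + 30 = 92.
The next 3 draws are then forced to be grey, giving 92 + 3 = 95.

95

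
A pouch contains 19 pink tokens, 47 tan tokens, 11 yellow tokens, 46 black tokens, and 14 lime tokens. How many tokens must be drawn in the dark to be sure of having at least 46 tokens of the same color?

135

In the worst case we take at most 45 of each color, but all 19 pink, all 11 yellow, and all 14 lime (fewer than 45), giving 19 + 45 + 11 + 45 + 14 = 134.
One more token then forces some color to 46, so 134 + 1 = 135.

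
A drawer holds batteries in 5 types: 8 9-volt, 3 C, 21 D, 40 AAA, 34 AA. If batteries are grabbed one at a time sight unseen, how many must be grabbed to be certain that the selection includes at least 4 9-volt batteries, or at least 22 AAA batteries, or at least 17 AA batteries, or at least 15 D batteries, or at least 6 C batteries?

58

The worst case stops just short of every target: 3 9-volt, all 3 C, 14 D, 21 AAA, 16 AA — 3 + 3 + 14 + 21 + 16 = 57 batteries.
One more battery must push some type to its target, so 57 + 1 = 58.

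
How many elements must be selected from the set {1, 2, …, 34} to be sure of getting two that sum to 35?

18

Partition {1, …, 34} into 17 pairs: {1,34}, {2,33}, …, {17,18}.
Choosing 17 integers — say the integers 1 through 17 — takes one from each pair and avoids the property.
Choosing 18 forces two into the same pair by pigeonhole, and those sum to 35. So 18.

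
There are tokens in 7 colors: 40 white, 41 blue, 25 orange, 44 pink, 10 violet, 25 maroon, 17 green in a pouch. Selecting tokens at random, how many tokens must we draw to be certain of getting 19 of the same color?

In the worst case we take at most 18 of each color, but all 10 violet and all 17 green (fewer than 18), giving 18 + 18 + 18 + 18 + 10 + 18 + 17 = 117.
One more token then forces some color to 19, so 117 + 1 = 118.

118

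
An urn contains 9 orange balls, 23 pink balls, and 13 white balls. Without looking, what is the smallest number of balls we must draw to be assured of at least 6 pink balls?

The worst case draws every non-pink ball first: 9 + 13 = 22.
The next 6 draws are then forced to be pink, giving 22 + 6 = 28.

28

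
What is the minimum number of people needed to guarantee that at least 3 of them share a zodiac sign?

There are 12 zodiac signs acting as pigeonholes.
With 12 × 2 = 24 people we could place exactly 2 in each, with no class reaching 3.
One more forces some class to hold 3, so 24 + 1 = 25.

25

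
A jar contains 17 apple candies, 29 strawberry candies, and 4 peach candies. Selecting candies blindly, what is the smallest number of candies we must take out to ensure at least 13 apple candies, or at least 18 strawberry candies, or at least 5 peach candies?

The worst case stops just short of every target: 12 apple, 17 strawberry, 4 peach — 12 + 17 + 4 = 33 candies.
One more candy must push some flavor to its target, so 33 + 1 = 34.

34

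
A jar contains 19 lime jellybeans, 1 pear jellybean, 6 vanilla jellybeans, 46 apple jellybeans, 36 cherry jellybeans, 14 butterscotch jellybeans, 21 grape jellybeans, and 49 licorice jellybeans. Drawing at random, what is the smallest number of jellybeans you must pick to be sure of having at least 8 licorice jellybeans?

To avoid licorice jellybeans as long as possible, exhaust the other 7 flavors first.
The worst case draws every non-licorice jellybean first: 19 + 1 + 6 + 46 + 36 + 14 + 21 = 143.
The next 8 draws are then forced to be licorice, giving 143 + 8 = 151.

151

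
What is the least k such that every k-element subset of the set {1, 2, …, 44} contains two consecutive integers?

Partition {1, …, 44} into 22 pairs: {1,2}, {3,4}, …, {43,44}.
Choosing 22 integers — say the 22 even numbers 2, 4, …, 44 — takes one from each pair and avoids the property.
Choosing 23 forces two into the same pair by pigeonhole, and those are consecutive. So 23.

23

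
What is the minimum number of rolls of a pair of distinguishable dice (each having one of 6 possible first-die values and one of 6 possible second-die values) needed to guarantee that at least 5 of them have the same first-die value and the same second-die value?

145

There are 6 × 6 = 36 (first-die value, second-die value) combinations acting as pigeonholes.
With 36 × 4 = 144 rolls of a pair of distinguishable dice we could place exactly 4 in each, with no (first-die value, second-die value) pair reaching 5.
One more forces some (first-die value, second-die value) pair to hold 5, so 144 + 1 = 145.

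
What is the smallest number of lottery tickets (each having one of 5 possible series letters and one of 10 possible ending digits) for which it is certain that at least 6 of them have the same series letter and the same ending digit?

251

There are 5 × 10 = 50 (series letter, ending digit) combinations acting as pigeonholes.
With 50 × 5 = 250 lottery tickets we could place exactly 5 in each, with no (series letter, ending digit) pair reaching 6.
One more forces some (series letter, ending digit) pair to hold 6, so 250 + 1 = 251.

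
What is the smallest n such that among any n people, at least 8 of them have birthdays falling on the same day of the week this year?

50

There are 7 days of the week acting as pigeonholes.
With 7 × 7 = 49 people we could place exactly 7 in each, with no class reaching 8.
One more forces some class to hold 8, so 49 + 1 = 50.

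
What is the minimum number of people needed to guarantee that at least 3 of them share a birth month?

25

There are 12 months of the year acting as pigeonholes.
With 12 × 2 = 24 people we could place exactly 2 in each, with no class reaching 3.
One more forces some class to hold 3, so 24 + 1 = 25.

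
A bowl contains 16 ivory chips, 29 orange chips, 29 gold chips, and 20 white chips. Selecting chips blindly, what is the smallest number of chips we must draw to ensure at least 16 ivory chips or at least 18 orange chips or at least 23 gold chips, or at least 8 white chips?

The worst case stops just short of every target: 15 ivory, 17 orange, 22 gold, 7 white — 15 + 17 + 22 + 7 = 61 chips.
One more chip must push some color to its target, so 61 + 1 = 62.

62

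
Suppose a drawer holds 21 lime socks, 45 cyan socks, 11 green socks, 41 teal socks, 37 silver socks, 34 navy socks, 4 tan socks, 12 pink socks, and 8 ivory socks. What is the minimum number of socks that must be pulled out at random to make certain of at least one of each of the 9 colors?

The hardest color to obtain is tan: we could draw every other sock first — 213 − 4 = 209 socks — without a single tan one.
The next draw must be tan, so 209 + 1 = 210.

210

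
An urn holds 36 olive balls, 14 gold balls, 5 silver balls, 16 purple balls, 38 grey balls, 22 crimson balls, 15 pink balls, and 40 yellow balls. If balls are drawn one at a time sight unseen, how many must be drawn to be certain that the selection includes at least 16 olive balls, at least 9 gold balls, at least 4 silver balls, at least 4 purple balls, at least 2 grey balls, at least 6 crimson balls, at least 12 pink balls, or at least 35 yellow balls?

The worst case stops just short of every target: 15 olive, 8 gold, 3 silver, 3 purple, 1 grey, 5 crimson, 11 pink, 34 yellow — 15 + 8 + 3 + 3 + 1 + 5 + 11 + 34 = 80 balls.
One more ball must push some color to its target, so 80 + 1 = 81.

81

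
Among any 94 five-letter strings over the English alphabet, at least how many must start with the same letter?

4

There are 26 possible first letters, which serve as the pigeonholes.
If each of the 26 possible first letters held at most 3, the total would be at most 26 × 3 = 78 < 94, a contradiction.
So at least one holds ⌈94/26⌉ = 4.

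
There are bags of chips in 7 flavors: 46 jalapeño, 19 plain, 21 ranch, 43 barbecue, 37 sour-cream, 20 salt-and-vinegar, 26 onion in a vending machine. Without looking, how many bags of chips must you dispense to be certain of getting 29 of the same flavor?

Treat the 7 flavors as pigeonholes.
In the worst case we take at most 28 of each flavor, but all 19 plain, all 21 ranch, all 20 salt-and-vinegar, and all 26 onion (fewer than 28), giving 28 + 19 + 21 + 28 + 28 + 20 + 26 = 170.
One more bag of chips then forces some flavor to 29, so 170 + 1 = 171.

171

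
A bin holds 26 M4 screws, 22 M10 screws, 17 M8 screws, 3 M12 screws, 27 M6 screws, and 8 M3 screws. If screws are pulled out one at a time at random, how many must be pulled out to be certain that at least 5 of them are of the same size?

In the worst case we take at most 4 of each size, but all 3 M12 (fewer than 4), giving 4 + 4 + 4 + 3 + 4 + 4 = 23.
One more screw then forces some size to 5, so 23 + 1 = 24.

24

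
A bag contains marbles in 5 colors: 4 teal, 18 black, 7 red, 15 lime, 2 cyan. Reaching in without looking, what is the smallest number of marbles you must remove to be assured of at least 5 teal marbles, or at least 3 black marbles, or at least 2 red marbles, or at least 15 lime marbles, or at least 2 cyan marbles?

23

The worst case stops just short of every target: 4 teal, 2 black, 1 red, 14 lime, 1 cyan — 4 + 2 + 1 + 14 + 1 = 22 marbles.
One more marble must push some color to its target, so 22 + 1 = 23.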